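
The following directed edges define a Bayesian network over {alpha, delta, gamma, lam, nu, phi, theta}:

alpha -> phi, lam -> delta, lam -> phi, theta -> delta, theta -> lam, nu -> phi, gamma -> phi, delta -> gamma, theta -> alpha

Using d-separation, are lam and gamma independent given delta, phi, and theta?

No

There are 6 undirected paths between lam and gamma; checking each against the conditioning set {delta, phi, theta}:
Path 1: lam ← theta → delta → gamma
  theta is a fork here and theta is conditioned on, so the path is blocked at theta.
Path 2: lam ← theta → alpha → phi ← gamma
  theta is a fork here and theta is conditioned on, so the path is blocked at theta.
Path 3: lam → phi ← gamma
  phi is a collider and phi is conditioned on, which opens it — no node blocks this path, so it is active.
Path 4: lam → phi ← alpha ← theta → delta → gamma
  theta is a fork here and theta is conditioned on, so the path is blocked at theta.
Path 5: lam → delta ← theta → alpha → phi ← gamma
  theta is a fork here and theta is conditioned on, so the path is blocked at theta.
Path 6: lam → delta → gamma
  delta is a chain here and delta is conditioned on, so the path is blocked at delta.
Because an active path exists, lam and gamma are not d-separated.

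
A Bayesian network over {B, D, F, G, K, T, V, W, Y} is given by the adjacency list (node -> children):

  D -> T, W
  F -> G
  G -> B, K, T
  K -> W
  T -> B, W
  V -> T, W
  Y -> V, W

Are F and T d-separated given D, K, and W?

No

6 paths connect F and T; each must be blocked for d-separation to hold:
Path 1: F → G → B ← T
  B is a collider here and neither B nor any of its descendants is conditioned on, so the collider stays closed — the path is blocked at B.
Path 2: F → G → T
  G is a chain and G is not conditioned on — no node blocks this path, so it is active.
Path 3: F → G → K → W ← D → T
  K is a chain here and K is conditioned on, so the path is blocked at K.
Path 4: F → G → K → W ← V → T
  K is a chain here and K is conditioned on, so the path is blocked at K.
Path 5: F → G → K → W ← Y → V → T
  K is a chain here and K is conditioned on, so the path is blocked at K.
Path 6: F → G → K → W ← T
  K is a chain here and K is conditioned on, so the path is blocked at K.
At least one path is unblocked, so d-separation fails.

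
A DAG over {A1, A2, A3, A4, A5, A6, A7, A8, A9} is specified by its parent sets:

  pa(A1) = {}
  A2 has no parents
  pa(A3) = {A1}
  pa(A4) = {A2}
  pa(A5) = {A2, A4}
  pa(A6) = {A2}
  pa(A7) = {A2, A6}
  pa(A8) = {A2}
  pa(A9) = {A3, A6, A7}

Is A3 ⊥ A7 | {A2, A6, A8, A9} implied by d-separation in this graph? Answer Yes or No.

No — A3 and A7 are not d-separated given {A2, A6, A8, A9}.

We examine all 3 paths between A3 and A7:
  1. A3 → A9 ← A7 — A9:collider[open] ⇒ active
  2. A3 → A9 ← A6 → A7 — A9:collider[open]; A6:fork[blocks] ⇒ blocked
  3. A3 → A9 ← A6 ← A2 → A7 — A9:collider[open]; A6:chain[blocks]; A2:fork[blocks] ⇒ blocked
Since the path A3 → A9 ← A7 is active, A3 and A7 are not d-separated given {A2, A6, A8, A9}.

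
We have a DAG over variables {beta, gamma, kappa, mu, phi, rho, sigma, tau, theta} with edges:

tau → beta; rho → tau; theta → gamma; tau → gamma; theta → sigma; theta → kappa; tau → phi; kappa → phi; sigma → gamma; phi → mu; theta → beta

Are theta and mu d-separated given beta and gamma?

We examine all 4 paths between theta and mu:
Path 1: theta → beta ← tau → phi → mu
  beta is a collider and beta is conditioned on, which opens it; tau is a fork and tau is not conditioned on; phi is a chain and phi is not conditioned on — no node blocks this path, so it is active.
Path 2: theta → sigma → gamma ← tau → phi → mu
  sigma is a chain and sigma is not conditioned on; gamma is a collider and gamma is conditioned on, which opens it; tau is a fork and tau is not conditioned on; phi is a chain and phi is not conditioned on — no node blocks this path, so it is active.
Path 3: theta → gamma ← tau → phi → mu
  gamma is a collider and gamma is conditioned on, which opens it; tau is a fork and tau is not conditioned on; phi is a chain and phi is not conditioned on — no node blocks this path, so it is active.
Path 4: theta → kappa → phi → mu
  kappa is a chain and kappa is not conditioned on; phi is a chain and phi is not conditioned on — no node blocks this path, so it is active.
Since the path theta → beta ← tau → phi → mu is active, theta and mu are not d-separated given {beta, gamma}.

No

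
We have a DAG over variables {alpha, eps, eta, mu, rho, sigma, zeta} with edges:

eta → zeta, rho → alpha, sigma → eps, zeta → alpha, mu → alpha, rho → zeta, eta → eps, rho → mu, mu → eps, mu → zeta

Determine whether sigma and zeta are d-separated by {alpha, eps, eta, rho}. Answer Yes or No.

Enumerating the 6 paths from sigma to zeta and testing each for blocking by {alpha, eps, eta, rho}:
Path 1: sigma → eps ← mu → alpha ← rho → zeta
  rho is a fork here and rho is conditioned on, so the path is blocked at rho.
Path 2: sigma → eps ← mu → alpha ← zeta
  eps is a collider and eps is conditioned on, which opens it; mu is a fork and mu is not conditioned on; alpha is a collider and alpha is conditioned on, which opens it — no node blocks this path, so it is active.
Path 3: sigma → eps ← mu ← rho → alpha ← zeta
  rho is a fork here and rho is conditioned on, so the path is blocked at rho.
Path 4: sigma → eps ← mu ← rho → zeta
  rho is a fork here and rho is conditioned on, so the path is blocked at rho.
Path 5: sigma → eps ← mu → zeta
  eps is a collider and eps is conditioned on, which opens it; mu is a fork and mu is not conditioned on — no node blocks this path, so it is active.
Path 6: sigma → eps ← eta → zeta
  eta is a fork here and eta is conditioned on, so the path is blocked at eta.
Because an active path exists, sigma and zeta are not d-separated.

No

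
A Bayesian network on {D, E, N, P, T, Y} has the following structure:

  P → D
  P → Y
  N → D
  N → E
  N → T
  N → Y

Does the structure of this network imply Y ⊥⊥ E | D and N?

We examine all 2 paths between Y and E:
  1. Y ← P → D ← N → E — P:fork[open]; D:collider[open]; N:fork[blocks] ⇒ blocked
  2. Y ← N → E — N:fork[blocks] ⇒ blocked
Every path is blocked, so Y and E are d-separated given {D, N}.

Yes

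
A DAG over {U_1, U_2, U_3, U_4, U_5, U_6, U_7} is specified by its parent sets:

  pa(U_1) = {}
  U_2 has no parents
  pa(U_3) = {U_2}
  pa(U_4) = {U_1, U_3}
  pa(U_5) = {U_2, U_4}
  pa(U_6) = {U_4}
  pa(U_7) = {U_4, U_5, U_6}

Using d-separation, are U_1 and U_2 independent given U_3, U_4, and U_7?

Yes

Enumerating the 4 paths from U_1 to U_2 and testing each for blocking by {U_3, U_4, U_7}:
Path 1: U_1 → U_4 → U_5 ← U_2
  U_4 is a chain here and U_4 is conditioned on, so the path is blocked at U_4.
Path 2: U_1 → U_4 ← U_3 ← U_2
  U_3 is a chain here and U_3 is conditioned on, so the path is blocked at U_3.
Path 3: U_1 → U_4 → U_7 ← U_5 ← U_2
  U_4 is a chain here and U_4 is conditioned on, so the path is blocked at U_4.
Path 4: U_1 → U_4 → U_6 → U_7 ← U_5 ← U_2
  U_4 is a chain here and U_4 is conditioned on, so the path is blocked at U_4.
Every path is blocked, so U_1 and U_2 are d-separated given {U_3, U_4, U_7}.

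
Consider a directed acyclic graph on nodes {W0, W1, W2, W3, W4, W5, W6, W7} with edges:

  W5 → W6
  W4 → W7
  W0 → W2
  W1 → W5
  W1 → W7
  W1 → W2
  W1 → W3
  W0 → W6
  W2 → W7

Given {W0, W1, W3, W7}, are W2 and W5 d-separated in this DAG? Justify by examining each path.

Enumerating the 3 paths from W2 to W5 and testing each for blocking by {W0, W1, W3, W7}:
Path 1: W2 ← W1 → W5
  W1 is a fork here and W1 is conditioned on, so the path is blocked at W1.
Path 2: W2 ← W0 → W6 ← W5
  W0 is a fork here and W0 is conditioned on, so the path is blocked at W0.
Path 3: W2 → W7 ← W1 → W5
  W1 is a fork here and W1 is conditioned on, so the path is blocked at W1.
Every path is blocked, so W2 and W5 are d-separated given {W0, W1, W3, W7}.

Yes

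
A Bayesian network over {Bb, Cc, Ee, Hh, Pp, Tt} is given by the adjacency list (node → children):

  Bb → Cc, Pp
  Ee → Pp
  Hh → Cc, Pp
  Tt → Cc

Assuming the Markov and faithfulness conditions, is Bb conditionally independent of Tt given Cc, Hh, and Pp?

2 paths connect Bb and Tt; each must be blocked for d-separation to hold:
  1. Bb → Cc ← Tt — Cc:collider[open] ⇒ active
  2. Bb → Pp ← Hh → Cc ← Tt — Pp:collider[open]; Hh:fork[blocks]; Cc:collider[open] ⇒ blocked
At least one path is unblocked, so d-separation fails.

No — Bb and Tt are not d-separated given {Cc, Hh, Pp}.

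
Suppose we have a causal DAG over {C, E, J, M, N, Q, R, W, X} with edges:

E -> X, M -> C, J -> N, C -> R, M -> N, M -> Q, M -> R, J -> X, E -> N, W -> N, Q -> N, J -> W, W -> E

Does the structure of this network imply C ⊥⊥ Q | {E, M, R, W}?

Yes

There are 4 undirected paths between C and Q; checking each against the conditioning set {E, M, R, W}:
Path 1: C → R ← M → Q
  M is a fork here and M is conditioned on, so the path is blocked at M.
Path 2: C → R ← M → N ← Q
  M is a fork here and M is conditioned on, so the path is blocked at M.
Path 3: C ← M → Q
  M is a fork here and M is conditioned on, so the path is blocked at M.
Path 4: C ← M → N ← Q
  M is a fork here and M is conditioned on, so the path is blocked at M.
Every path is blocked, so C and Q are d-separated given {E, M, R, W}.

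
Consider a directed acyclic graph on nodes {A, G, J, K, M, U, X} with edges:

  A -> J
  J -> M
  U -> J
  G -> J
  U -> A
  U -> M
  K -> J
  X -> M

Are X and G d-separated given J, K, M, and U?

There are 3 undirected paths between X and G; checking each against the conditioning set {J, K, M, U}:
  1. X → M ← U → A → J ← G — M:collider[open]; U:fork[blocks]; A:chain[open]; J:collider[open] ⇒ blocked
  2. X → M ← U → J ← G — M:collider[open]; U:fork[blocks]; J:collider[open] ⇒ blocked
  3. X → M ← J ← G — M:collider[open]; J:chain[blocks] ⇒ blocked
Every path is blocked, so X and G are d-separated given {J, K, M, U}.

Yes — X and G are d-separated given {J, K, M, U}.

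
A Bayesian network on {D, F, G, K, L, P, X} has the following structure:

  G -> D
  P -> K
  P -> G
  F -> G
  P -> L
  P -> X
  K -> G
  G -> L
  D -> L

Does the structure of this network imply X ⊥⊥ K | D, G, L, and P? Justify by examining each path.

Yes

Enumerating the 4 paths from X to K and testing each for blocking by {D, G, L, P}:
  1. X ← P → L ← D ← G ← K — P:fork[blocks]; L:collider[open]; D:chain[blocks]; G:chain[blocks] ⇒ blocked
  2. X ← P → L ← G ← K — P:fork[blocks]; L:collider[open]; G:chain[blocks] ⇒ blocked
  3. X ← P → G ← K — P:fork[blocks]; G:collider[open] ⇒ blocked
  4. X ← P → K — P:fork[blocks] ⇒ blocked
Every path is blocked, so X and K are d-separated given {D, G, L, P}.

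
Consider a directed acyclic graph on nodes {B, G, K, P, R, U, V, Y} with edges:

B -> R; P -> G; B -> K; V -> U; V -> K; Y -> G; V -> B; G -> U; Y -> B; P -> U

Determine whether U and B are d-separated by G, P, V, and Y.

Yes

We examine all 4 paths between U and B:
Path 1: U ← V → B
  V is a fork here and V is conditioned on, so the path is blocked at V.
Path 2: U ← V → K ← B
  V is a fork here and V is conditioned on, so the path is blocked at V.
Path 3: U ← G ← Y → B
  G is a chain here and G is conditioned on, so the path is blocked at G.
Path 4: U ← P → G ← Y → B
  P is a fork here and P is conditioned on, so the path is blocked at P.
Every path is blocked, so U and B are d-separated given {G, P, V, Y}.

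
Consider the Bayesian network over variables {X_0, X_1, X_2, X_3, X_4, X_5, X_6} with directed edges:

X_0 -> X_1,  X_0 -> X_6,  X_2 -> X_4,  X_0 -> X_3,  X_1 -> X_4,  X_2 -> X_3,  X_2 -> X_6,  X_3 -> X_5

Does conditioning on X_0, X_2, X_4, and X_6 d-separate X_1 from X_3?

Yes

4 paths connect X_1 and X_3; each must be blocked for d-separation to hold:
Path 1: X_1 → X_4 ← X_2 → X_3
  X_2 is a fork here and X_2 is conditioned on, so the path is blocked at X_2.
Path 2: X_1 → X_4 ← X_2 → X_6 ← X_0 → X_3
  X_2 is a fork here and X_2 is conditioned on, so the path is blocked at X_2.
Path 3: X_1 ← X_0 → X_3
  X_0 is a fork here and X_0 is conditioned on, so the path is blocked at X_0.
Path 4: X_1 ← X_0 → X_6 ← X_2 → X_3
  X_0 is a fork here and X_0 is conditioned on, so the path is blocked at X_0.
All paths are blocked; X_1 ⊥ X_3 | {X_0, X_2, X_4, X_6} holds.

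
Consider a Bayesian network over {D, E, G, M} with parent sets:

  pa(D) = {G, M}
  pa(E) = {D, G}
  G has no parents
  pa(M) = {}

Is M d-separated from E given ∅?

We examine all 2 paths between M and E:
Path 1: M → D → E
  D is a chain and D is not conditioned on — no node blocks this path, so it is active.
Path 2: M → D ← G → E
  D is a collider here and neither D nor any of its descendants is conditioned on, so the collider stays closed — the path is blocked at D.
Because an active path exists, M and E are not d-separated.

No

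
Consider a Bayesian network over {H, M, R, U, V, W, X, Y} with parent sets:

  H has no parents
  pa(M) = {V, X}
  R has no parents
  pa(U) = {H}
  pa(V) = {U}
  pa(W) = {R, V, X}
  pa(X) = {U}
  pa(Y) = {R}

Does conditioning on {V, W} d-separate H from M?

We examine all 4 paths between H and M:
Path 1: H → U → V → W ← X → M
  V is a chain here and V is conditioned on, so the path is blocked at V.
Path 2: H → U → V → M
  V is a chain here and V is conditioned on, so the path is blocked at V.
Path 3: H → U → X → W ← V → M
  V is a fork here and V is conditioned on, so the path is blocked at V.
Path 4: H → U → X → M
  U is a chain and U is not conditioned on; X is a chain and X is not conditioned on — no node blocks this path, so it is active.
Because an active path exists, H and M are not d-separated.

No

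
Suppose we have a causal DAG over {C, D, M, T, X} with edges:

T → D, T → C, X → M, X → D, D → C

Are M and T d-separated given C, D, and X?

We examine all 2 paths between M and T:
  1. M ← X → D → C ← T — X:fork[blocks]; D:chain[blocks]; C:collider[open] ⇒ blocked
  2. M ← X → D ← T — X:fork[blocks]; D:collider[open] ⇒ blocked
Since every path is blocked, d-separation holds.

Yes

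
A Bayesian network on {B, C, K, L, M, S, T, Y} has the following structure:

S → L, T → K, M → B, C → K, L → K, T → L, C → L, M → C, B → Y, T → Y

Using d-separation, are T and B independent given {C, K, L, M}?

5 paths connect T and B; each must be blocked for d-separation to hold:
Path 1: T → L → K ← C ← M → B
  L is a chain here and L is conditioned on, so the path is blocked at L.
Path 2: T → L ← C ← M → B
  C is a chain here and C is conditioned on, so the path is blocked at C.
Path 3: T → K ← L ← C ← M → B
  L is a chain here and L is conditioned on, so the path is blocked at L.
Path 4: T → K ← C ← M → B
  C is a chain here and C is conditioned on, so the path is blocked at C.
Path 5: T → Y ← B
  Y is a collider here and neither Y nor any of its descendants is conditioned on, so the collider stays closed — the path is blocked at Y.
All paths are blocked; T ⊥ B | {C, K, L, M} holds.

Yes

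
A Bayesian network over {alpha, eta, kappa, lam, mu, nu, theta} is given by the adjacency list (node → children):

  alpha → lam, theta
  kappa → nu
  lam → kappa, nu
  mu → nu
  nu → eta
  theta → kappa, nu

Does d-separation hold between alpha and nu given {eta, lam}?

There are 6 undirected paths between alpha and nu; checking each against the conditioning set {eta, lam}:
Path 1: alpha → theta → kappa → nu
  theta is a chain and theta is not conditioned on; kappa is a chain and kappa is not conditioned on — no node blocks this path, so it is active.
Path 2: alpha → theta → kappa ← lam → nu
  lam is a fork here and lam is conditioned on, so the path is blocked at lam.
Path 3: alpha → theta → nu
  theta is a chain and theta is not conditioned on — no node blocks this path, so it is active.
Path 4: alpha → lam → kappa → nu
  lam is a chain here and lam is conditioned on, so the path is blocked at lam.
Path 5: alpha → lam → kappa ← theta → nu
  lam is a chain here and lam is conditioned on, so the path is blocked at lam.
Path 6: alpha → lam → nu
  lam is a chain here and lam is conditioned on, so the path is blocked at lam.
Since the path alpha → theta → kappa → nu is active, alpha and nu are not d-separated given {eta, lam}.

No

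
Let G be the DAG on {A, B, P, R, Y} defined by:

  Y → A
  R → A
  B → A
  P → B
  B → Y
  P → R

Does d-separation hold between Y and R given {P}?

There are 4 undirected paths between Y and R; checking each against the conditioning set {P}:
Path 1: Y → A ← R
  A is a collider here and neither A nor any of its descendants is conditioned on, so the collider stays closed — the path is blocked at A.
Path 2: Y → A ← B ← P → R
  A is a collider here and neither A nor any of its descendants is conditioned on, so the collider stays closed — the path is blocked at A.
Path 3: Y ← B → A ← R
  A is a collider here and neither A nor any of its descendants is conditioned on, so the collider stays closed — the path is blocked at A.
Path 4: Y ← B ← P → R
  P is a fork here and P is conditioned on, so the path is blocked at P.
All paths are blocked; Y ⊥ R | {P} holds.

Yes — Y and R are d-separated given {P}.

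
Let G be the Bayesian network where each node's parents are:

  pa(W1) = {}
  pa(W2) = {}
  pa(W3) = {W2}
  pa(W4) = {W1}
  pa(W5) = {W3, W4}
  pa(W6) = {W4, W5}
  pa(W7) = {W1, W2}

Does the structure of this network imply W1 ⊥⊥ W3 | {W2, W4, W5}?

Yes

There are 3 undirected paths between W1 and W3; checking each against the conditioning set {W2, W4, W5}:
  1. W1 → W7 ← W2 → W3 — W7:collider[blocks]; W2:fork[blocks] ⇒ blocked
  2. W1 → W4 → W6 ← W5 ← W3 — W4:chain[blocks]; W6:collider[blocks]; W5:chain[blocks] ⇒ blocked
  3. W1 → W4 → W5 ← W3 — W4:chain[blocks]; W5:collider[open] ⇒ blocked
Since every path is blocked, d-separation holds.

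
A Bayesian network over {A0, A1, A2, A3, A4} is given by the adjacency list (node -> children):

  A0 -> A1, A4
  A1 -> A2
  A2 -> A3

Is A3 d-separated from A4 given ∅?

No

The only undirected path from A3 to A4 is:
Path 1: A3 ← A2 ← A1 ← A0 → A4
  A2 is a chain and A2 is not conditioned on; A1 is a chain and A1 is not conditioned on; A0 is a fork and A0 is not conditioned on — no node blocks this path, so it is active.
Because an active path exists, A3 and A4 are not d-separated.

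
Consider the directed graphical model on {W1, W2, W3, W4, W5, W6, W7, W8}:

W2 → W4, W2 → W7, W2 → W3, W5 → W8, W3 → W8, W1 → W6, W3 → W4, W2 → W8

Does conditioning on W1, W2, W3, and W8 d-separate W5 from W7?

Yes

We examine all 3 paths between W5 and W7:
Path 1: W5 → W8 ← W3 ← W2 → W7
  W3 is a chain here and W3 is conditioned on, so the path is blocked at W3.
Path 2: W5 → W8 ← W3 → W4 ← W2 → W7
  W3 is a fork here and W3 is conditioned on, so the path is blocked at W3.
Path 3: W5 → W8 ← W2 → W7
  W2 is a fork here and W2 is conditioned on, so the path is blocked at W2.
Every path is blocked, so W5 and W7 are d-separated given {W1, W2, W3, W8}.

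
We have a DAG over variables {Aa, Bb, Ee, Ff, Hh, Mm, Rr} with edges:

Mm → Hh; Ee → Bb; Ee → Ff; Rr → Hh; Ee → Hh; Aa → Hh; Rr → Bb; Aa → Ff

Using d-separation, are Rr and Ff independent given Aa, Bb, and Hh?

There are 4 undirected paths between Rr and Ff; checking each against the conditioning set {Aa, Bb, Hh}:
Path 1: Rr → Hh ← Ee → Ff
  Hh is a collider and Hh is conditioned on, which opens it; Ee is a fork and Ee is not conditioned on — no node blocks this path, so it is active.
Path 2: Rr → Hh ← Aa → Ff
  Aa is a fork here and Aa is conditioned on, so the path is blocked at Aa.
Path 3: Rr → Bb ← Ee → Ff
  Bb is a collider and Bb is conditioned on, which opens it; Ee is a fork and Ee is not conditioned on — no node blocks this path, so it is active.
Path 4: Rr → Bb ← Ee → Hh ← Aa → Ff
  Aa is a fork here and Aa is conditioned on, so the path is blocked at Aa.
Since the path Rr → Hh ← Ee → Ff is active, Rr and Ff are not d-separated given {Aa, Bb, Hh}.

No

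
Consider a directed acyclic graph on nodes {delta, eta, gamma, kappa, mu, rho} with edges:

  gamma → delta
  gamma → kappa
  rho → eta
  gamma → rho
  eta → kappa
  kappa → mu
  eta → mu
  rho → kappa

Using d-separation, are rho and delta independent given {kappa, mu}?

Enumerating the 4 paths from rho to delta and testing each for blocking by {kappa, mu}:
Path 1: rho → eta → mu ← kappa ← gamma → delta
  kappa is a chain here and kappa is conditioned on, so the path is blocked at kappa.
Path 2: rho → eta → kappa ← gamma → delta
  eta is a chain and eta is not conditioned on; kappa is a collider and kappa is conditioned on, which opens it; gamma is a fork and gamma is not conditioned on — no node blocks this path, so it is active.
Path 3: rho ← gamma → delta
  gamma is a fork and gamma is not conditioned on — no node blocks this path, so it is active.
Path 4: rho → kappa ← gamma → delta
  kappa is a collider and kappa is conditioned on, which opens it; gamma is a fork and gamma is not conditioned on — no node blocks this path, so it is active.
Since the path rho → eta → kappa ← gamma → delta is active, rho and delta are not d-separated given {kappa, mu}.

No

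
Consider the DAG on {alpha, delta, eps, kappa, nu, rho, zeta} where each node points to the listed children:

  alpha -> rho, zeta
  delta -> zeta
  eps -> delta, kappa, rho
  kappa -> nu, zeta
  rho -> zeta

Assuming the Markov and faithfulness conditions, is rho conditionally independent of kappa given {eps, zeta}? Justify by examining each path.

No

6 paths connect rho and kappa; each must be blocked for d-separation to hold:
Path 1: rho → zeta ← kappa
  zeta is a collider and zeta is conditioned on, which opens it — no node blocks this path, so it is active.
Path 2: rho → zeta ← delta ← eps → kappa
  eps is a fork here and eps is conditioned on, so the path is blocked at eps.
Path 3: rho ← alpha → zeta ← kappa
  alpha is a fork and alpha is not conditioned on; zeta is a collider and zeta is conditioned on, which opens it — no node blocks this path, so it is active.
Path 4: rho ← alpha → zeta ← delta ← eps → kappa
  eps is a fork here and eps is conditioned on, so the path is blocked at eps.
Path 5: rho ← eps → kappa
  eps is a fork here and eps is conditioned on, so the path is blocked at eps.
Path 6: rho ← eps → delta → zeta ← kappa
  eps is a fork here and eps is conditioned on, so the path is blocked at eps.
At least one path is unblocked, so d-separation fails.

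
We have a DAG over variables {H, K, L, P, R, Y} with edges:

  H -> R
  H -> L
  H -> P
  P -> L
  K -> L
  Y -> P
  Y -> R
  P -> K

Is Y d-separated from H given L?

Enumerating the 4 paths from Y to H and testing each for blocking by {L}:
Path 1: Y → R ← H
  R is a collider here and neither R nor any of its descendants is conditioned on, so the collider stays closed — the path is blocked at R.
Path 2: Y → P → L ← H
  P is a chain and P is not conditioned on; L is a collider and L is conditioned on, which opens it — no node blocks this path, so it is active.
Path 3: Y → P ← H
  P is a collider and its descendant L is conditioned on, which opens it — no node blocks this path, so it is active.
Path 4: Y → P → K → L ← H
  P is a chain and P is not conditioned on; K is a chain and K is not conditioned on; L is a collider and L is conditioned on, which opens it — no node blocks this path, so it is active.
Because an active path exists, Y and H are not d-separated.

No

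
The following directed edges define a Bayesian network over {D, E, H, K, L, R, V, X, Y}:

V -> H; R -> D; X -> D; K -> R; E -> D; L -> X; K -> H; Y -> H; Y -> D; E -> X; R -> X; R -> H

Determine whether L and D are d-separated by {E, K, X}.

No

There are 5 undirected paths between L and D; checking each against the conditioning set {E, K, X}:
Path 1: L → X ← R → H ← Y → D
  H is a collider here and neither H nor any of its descendants is conditioned on, so the collider stays closed — the path is blocked at H.
Path 2: L → X ← R ← K → H ← Y → D
  K is a fork here and K is conditioned on, so the path is blocked at K.
Path 3: L → X ← R → D
  X is a collider and X is conditioned on, which opens it; R is a fork and R is not conditioned on — no node blocks this path, so it is active.
Path 4: L → X ← E → D
  E is a fork here and E is conditioned on, so the path is blocked at E.
Path 5: L → X → D
  X is a chain here and X is conditioned on, so the path is blocked at X.
Because an active path exists, L and D are not d-separated.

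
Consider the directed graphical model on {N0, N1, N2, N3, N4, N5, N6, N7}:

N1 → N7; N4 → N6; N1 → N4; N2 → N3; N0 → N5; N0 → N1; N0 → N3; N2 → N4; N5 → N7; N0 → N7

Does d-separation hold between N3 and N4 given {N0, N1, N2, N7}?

We examine all 4 paths between N3 and N4:
Path 1: N3 ← N2 → N4
  N2 is a fork here and N2 is conditioned on, so the path is blocked at N2.
Path 2: N3 ← N0 → N5 → N7 ← N1 → N4
  N0 is a fork here and N0 is conditioned on, so the path is blocked at N0.
Path 3: N3 ← N0 → N7 ← N1 → N4
  N0 is a fork here and N0 is conditioned on, so the path is blocked at N0.
Path 4: N3 ← N0 → N1 → N4
  N0 is a fork here and N0 is conditioned on, so the path is blocked at N0.
Since every path is blocked, d-separation holds.

Yes — N3 and N4 are d-separated given {N0, N1, N2, N7}.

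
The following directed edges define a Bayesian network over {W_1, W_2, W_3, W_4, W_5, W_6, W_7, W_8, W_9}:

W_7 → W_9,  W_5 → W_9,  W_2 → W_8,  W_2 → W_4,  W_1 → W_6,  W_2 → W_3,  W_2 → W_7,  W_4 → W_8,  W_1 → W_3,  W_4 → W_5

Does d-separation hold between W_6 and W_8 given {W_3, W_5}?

No

3 paths connect W_6 and W_8; each must be blocked for d-separation to hold:
Path 1: W_6 ← W_1 → W_3 ← W_2 → W_8
  W_1 is a fork and W_1 is not conditioned on; W_3 is a collider and W_3 is conditioned on, which opens it; W_2 is a fork and W_2 is not conditioned on — no node blocks this path, so it is active.
Path 2: W_6 ← W_1 → W_3 ← W_2 → W_4 → W_8
  W_1 is a fork and W_1 is not conditioned on; W_3 is a collider and W_3 is conditioned on, which opens it; W_2 is a fork and W_2 is not conditioned on; W_4 is a chain and W_4 is not conditioned on — no node blocks this path, so it is active.
Path 3: W_6 ← W_1 → W_3 ← W_2 → W_7 → W_9 ← W_5 ← W_4 → W_8
  W_9 is a collider here and neither W_9 nor any of its descendants is conditioned on, so the collider stays closed — the path is blocked at W_9.
Because an active path exists, W_6 and W_8 are not d-separated.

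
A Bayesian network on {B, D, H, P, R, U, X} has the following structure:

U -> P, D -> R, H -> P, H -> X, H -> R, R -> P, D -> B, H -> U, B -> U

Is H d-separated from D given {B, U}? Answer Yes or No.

Yes — H and D are d-separated given {B, U}.

Enumerating the 6 paths from H to D and testing each for blocking by {B, U}:
  1. H → R → P ← U ← B ← D — R:chain[open]; P:collider[blocks]; U:chain[blocks]; B:chain[blocks] ⇒ blocked
  2. H → R ← D — R:collider[blocks] ⇒ blocked
  3. H → U → P ← R ← D — U:chain[blocks]; P:collider[blocks]; R:chain[open] ⇒ blocked
  4. H → U ← B ← D — U:collider[open]; B:chain[blocks] ⇒ blocked
  5. H → P ← R ← D — P:collider[blocks]; R:chain[open] ⇒ blocked
  6. H → P ← U ← B ← D — P:collider[blocks]; U:chain[blocks]; B:chain[blocks] ⇒ blocked
All paths are blocked; H ⊥ D | {B, U} holds.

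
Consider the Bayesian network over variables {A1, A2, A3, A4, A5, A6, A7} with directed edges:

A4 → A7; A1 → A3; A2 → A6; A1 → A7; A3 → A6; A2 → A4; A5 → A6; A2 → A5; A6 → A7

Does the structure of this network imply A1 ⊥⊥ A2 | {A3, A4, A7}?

No

6 paths connect A1 and A2; each must be blocked for d-separation to hold:
Path 1: A1 → A3 → A6 → A7 ← A4 ← A2
  A3 is a chain here and A3 is conditioned on, so the path is blocked at A3.
Path 2: A1 → A3 → A6 ← A2
  A3 is a chain here and A3 is conditioned on, so the path is blocked at A3.
Path 3: A1 → A3 → A6 ← A5 ← A2
  A3 is a chain here and A3 is conditioned on, so the path is blocked at A3.
Path 4: A1 → A7 ← A6 ← A2
  A7 is a collider and A7 is conditioned on, which opens it; A6 is a chain and A6 is not conditioned on — no node blocks this path, so it is active.
Path 5: A1 → A7 ← A6 ← A5 ← A2
  A7 is a collider and A7 is conditioned on, which opens it; A6 is a chain and A6 is not conditioned on; A5 is a chain and A5 is not conditioned on — no node blocks this path, so it is active.
Path 6: A1 → A7 ← A4 ← A2
  A4 is a chain here and A4 is conditioned on, so the path is blocked at A4.
At least one path is unblocked, so d-separation fails.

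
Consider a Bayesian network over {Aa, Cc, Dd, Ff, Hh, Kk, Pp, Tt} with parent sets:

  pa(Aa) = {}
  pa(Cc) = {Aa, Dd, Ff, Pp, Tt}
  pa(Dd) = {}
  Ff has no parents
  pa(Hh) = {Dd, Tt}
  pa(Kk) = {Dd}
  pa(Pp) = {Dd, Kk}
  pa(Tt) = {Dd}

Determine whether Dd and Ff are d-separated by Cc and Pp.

No — Dd and Ff are not d-separated given {Cc, Pp}.

We examine all 5 paths between Dd and Ff:
Path 1: Dd → Hh ← Tt → Cc ← Ff
  Hh is a collider here and neither Hh nor any of its descendants is conditioned on, so the collider stays closed — the path is blocked at Hh.
Path 2: Dd → Kk → Pp → Cc ← Ff
  Pp is a chain here and Pp is conditioned on, so the path is blocked at Pp.
Path 3: Dd → Tt → Cc ← Ff
  Tt is a chain and Tt is not conditioned on; Cc is a collider and Cc is conditioned on, which opens it — no node blocks this path, so it is active.
Path 4: Dd → Cc ← Ff
  Cc is a collider and Cc is conditioned on, which opens it — no node blocks this path, so it is active.
Path 5: Dd → Pp → Cc ← Ff
  Pp is a chain here and Pp is conditioned on, so the path is blocked at Pp.
At least one path is unblocked, so d-separation fails.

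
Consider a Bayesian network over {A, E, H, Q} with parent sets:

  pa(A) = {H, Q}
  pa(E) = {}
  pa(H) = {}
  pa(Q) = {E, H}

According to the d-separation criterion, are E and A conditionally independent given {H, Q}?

Yes

There are 2 undirected paths between E and A; checking each against the conditioning set {H, Q}:
Path 1: E → Q ← H → A
  H is a fork here and H is conditioned on, so the path is blocked at H.
Path 2: E → Q → A
  Q is a chain here and Q is conditioned on, so the path is blocked at Q.
Since every path is blocked, d-separation holds.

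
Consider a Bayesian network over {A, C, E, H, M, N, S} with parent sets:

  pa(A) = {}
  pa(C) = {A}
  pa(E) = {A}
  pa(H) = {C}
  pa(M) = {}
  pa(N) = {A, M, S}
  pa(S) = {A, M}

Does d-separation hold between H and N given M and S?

No — H and N are not d-separated given {M, S}.

Enumerating the 3 paths from H to N and testing each for blocking by {M, S}:
Path 1: H ← C ← A → S ← M → N
  M is a fork here and M is conditioned on, so the path is blocked at M.
Path 2: H ← C ← A → S → N
  S is a chain here and S is conditioned on, so the path is blocked at S.
Path 3: H ← C ← A → N
  C is a chain and C is not conditioned on; A is a fork and A is not conditioned on — no node blocks this path, so it is active.
At least one path is unblocked, so d-separation fails.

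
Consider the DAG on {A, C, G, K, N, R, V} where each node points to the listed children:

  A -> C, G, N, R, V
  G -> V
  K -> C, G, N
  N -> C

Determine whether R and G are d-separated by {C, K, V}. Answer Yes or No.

There are 6 undirected paths between R and G; checking each against the conditioning set {C, K, V}:
Path 1: R ← A → V ← G
  A is a fork and A is not conditioned on; V is a collider and V is conditioned on, which opens it — no node blocks this path, so it is active.
Path 2: R ← A → N ← K → G
  K is a fork here and K is conditioned on, so the path is blocked at K.
Path 3: R ← A → N → C ← K → G
  K is a fork here and K is conditioned on, so the path is blocked at K.
Path 4: R ← A → G
  A is a fork and A is not conditioned on — no node blocks this path, so it is active.
Path 5: R ← A → C ← N ← K → G
  K is a fork here and K is conditioned on, so the path is blocked at K.
Path 6: R ← A → C ← K → G
  K is a fork here and K is conditioned on, so the path is blocked at K.
At least one path is unblocked, so d-separation fails.

No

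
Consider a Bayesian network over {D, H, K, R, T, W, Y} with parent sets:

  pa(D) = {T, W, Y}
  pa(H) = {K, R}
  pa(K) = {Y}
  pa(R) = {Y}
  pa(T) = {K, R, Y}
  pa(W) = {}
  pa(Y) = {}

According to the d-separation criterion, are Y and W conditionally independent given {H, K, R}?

We examine all 6 paths between Y and W:
  1. Y → R → H ← K → T → D ← W — R:chain[blocks]; H:collider[open]; K:fork[blocks]; T:chain[open]; D:collider[blocks] ⇒ blocked
  2. Y → R → T → D ← W — R:chain[blocks]; T:chain[open]; D:collider[blocks] ⇒ blocked
  3. Y → T → D ← W — T:chain[open]; D:collider[blocks] ⇒ blocked
  4. Y → K → H ← R → T → D ← W — K:chain[blocks]; H:collider[open]; R:fork[blocks]; T:chain[open]; D:collider[blocks] ⇒ blocked
  5. Y → K → T → D ← W — K:chain[blocks]; T:chain[open]; D:collider[blocks] ⇒ blocked
  6. Y → D ← W — D:collider[blocks] ⇒ blocked
Every path is blocked, so Y and W are d-separated given {H, K, R}.

Yes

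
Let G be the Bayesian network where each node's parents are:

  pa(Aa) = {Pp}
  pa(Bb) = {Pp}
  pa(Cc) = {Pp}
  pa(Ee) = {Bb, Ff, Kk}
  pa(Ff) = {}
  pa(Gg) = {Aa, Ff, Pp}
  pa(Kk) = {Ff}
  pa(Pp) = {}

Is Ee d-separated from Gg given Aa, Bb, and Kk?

There are 4 undirected paths between Ee and Gg; checking each against the conditioning set {Aa, Bb, Kk}:
Path 1: Ee ← Bb ← Pp → Gg
  Bb is a chain here and Bb is conditioned on, so the path is blocked at Bb.
Path 2: Ee ← Bb ← Pp → Aa → Gg
  Bb is a chain here and Bb is conditioned on, so the path is blocked at Bb.
Path 3: Ee ← Kk ← Ff → Gg
  Kk is a chain here and Kk is conditioned on, so the path is blocked at Kk.
Path 4: Ee ← Ff → Gg
  Ff is a fork and Ff is not conditioned on — no node blocks this path, so it is active.
At least one path is unblocked, so d-separation fails.

No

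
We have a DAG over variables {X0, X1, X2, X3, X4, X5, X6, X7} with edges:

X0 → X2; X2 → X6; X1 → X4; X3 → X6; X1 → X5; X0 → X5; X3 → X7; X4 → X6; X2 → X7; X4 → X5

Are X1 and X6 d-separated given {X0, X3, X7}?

No — X1 and X6 are not d-separated given {X0, X3, X7}.

There are 6 undirected paths between X1 and X6; checking each against the conditioning set {X0, X3, X7}:
Path 1: X1 → X4 → X5 ← X0 → X2 → X7 ← X3 → X6
  X5 is a collider here and neither X5 nor any of its descendants is conditioned on, so the collider stays closed — the path is blocked at X5.
Path 2: X1 → X4 → X5 ← X0 → X2 → X6
  X5 is a collider here and neither X5 nor any of its descendants is conditioned on, so the collider stays closed — the path is blocked at X5.
Path 3: X1 → X4 → X6
  X4 is a chain and X4 is not conditioned on — no node blocks this path, so it is active.
Path 4: X1 → X5 ← X4 → X6
  X5 is a collider here and neither X5 nor any of its descendants is conditioned on, so the collider stays closed — the path is blocked at X5.
Path 5: X1 → X5 ← X0 → X2 → X7 ← X3 → X6
  X5 is a collider here and neither X5 nor any of its descendants is conditioned on, so the collider stays closed — the path is blocked at X5.
Path 6: X1 → X5 ← X0 → X2 → X6
  X5 is a collider here and neither X5 nor any of its descendants is conditioned on, so the collider stays closed — the path is blocked at X5.
Since the path X1 → X4 → X6 is active, X1 and X6 are not d-separated given {X0, X3, X7}.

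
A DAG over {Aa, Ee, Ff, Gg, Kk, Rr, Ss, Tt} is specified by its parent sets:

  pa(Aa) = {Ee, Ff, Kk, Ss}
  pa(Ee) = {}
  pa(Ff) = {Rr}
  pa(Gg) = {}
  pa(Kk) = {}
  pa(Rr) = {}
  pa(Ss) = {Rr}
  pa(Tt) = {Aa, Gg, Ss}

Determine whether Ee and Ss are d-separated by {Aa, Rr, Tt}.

No

Enumerating the 3 paths from Ee to Ss and testing each for blocking by {Aa, Rr, Tt}:
Path 1: Ee → Aa → Tt ← Ss
  Aa is a chain here and Aa is conditioned on, so the path is blocked at Aa.
Path 2: Ee → Aa ← Ss
  Aa is a collider and Aa is conditioned on, which opens it — no node blocks this path, so it is active.
Path 3: Ee → Aa ← Ff ← Rr → Ss
  Rr is a fork here and Rr is conditioned on, so the path is blocked at Rr.
At least one path is unblocked, so d-separation fails.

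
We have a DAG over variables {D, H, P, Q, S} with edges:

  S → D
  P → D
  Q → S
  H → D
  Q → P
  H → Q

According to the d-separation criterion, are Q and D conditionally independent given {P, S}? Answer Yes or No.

There are 3 undirected paths between Q and D; checking each against the conditioning set {P, S}:
  1. Q → P → D — P:chain[blocks] ⇒ blocked
  2. Q → S → D — S:chain[blocks] ⇒ blocked
  3. Q ← H → D — H:fork[open] ⇒ active
At least one path is unblocked, so d-separation fails.

No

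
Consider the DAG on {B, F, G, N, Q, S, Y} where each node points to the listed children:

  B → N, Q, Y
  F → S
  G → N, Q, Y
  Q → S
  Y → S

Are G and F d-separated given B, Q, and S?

There are 6 undirected paths between G and F; checking each against the conditioning set {B, Q, S}:
Path 1: G → N ← B → Q → S ← F
  N is a collider here and neither N nor any of its descendants is conditioned on, so the collider stays closed — the path is blocked at N.
Path 2: G → N ← B → Y → S ← F
  N is a collider here and neither N nor any of its descendants is conditioned on, so the collider stays closed — the path is blocked at N.
Path 3: G → Q ← B → Y → S ← F
  B is a fork here and B is conditioned on, so the path is blocked at B.
Path 4: G → Q → S ← F
  Q is a chain here and Q is conditioned on, so the path is blocked at Q.
Path 5: G → Y ← B → Q → S ← F
  B is a fork here and B is conditioned on, so the path is blocked at B.
Path 6: G → Y → S ← F
  Y is a chain and Y is not conditioned on; S is a collider and S is conditioned on, which opens it — no node blocks this path, so it is active.
Since the path G → Y → S ← F is active, G and F are not d-separated given {B, Q, S}.

No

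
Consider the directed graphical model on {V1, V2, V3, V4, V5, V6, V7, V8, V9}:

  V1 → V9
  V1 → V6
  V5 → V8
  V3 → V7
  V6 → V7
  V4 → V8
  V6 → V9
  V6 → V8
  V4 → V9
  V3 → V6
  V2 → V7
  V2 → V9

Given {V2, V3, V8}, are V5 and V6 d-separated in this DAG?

We examine all 5 paths between V5 and V6:
Path 1: V5 → V8 ← V4 → V9 ← V1 → V6
  V9 is a collider here and neither V9 nor any of its descendants is conditioned on, so the collider stays closed — the path is blocked at V9.
Path 2: V5 → V8 ← V4 → V9 ← V6
  V9 is a collider here and neither V9 nor any of its descendants is conditioned on, so the collider stays closed — the path is blocked at V9.
Path 3: V5 → V8 ← V4 → V9 ← V2 → V7 ← V6
  V9 is a collider here and neither V9 nor any of its descendants is conditioned on, so the collider stays closed — the path is blocked at V9.
Path 4: V5 → V8 ← V4 → V9 ← V2 → V7 ← V3 → V6
  V9 is a collider here and neither V9 nor any of its descendants is conditioned on, so the collider stays closed — the path is blocked at V9.
Path 5: V5 → V8 ← V6
  V8 is a collider and V8 is conditioned on, which opens it — no node blocks this path, so it is active.
Because an active path exists, V5 and V6 are not d-separated.

No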